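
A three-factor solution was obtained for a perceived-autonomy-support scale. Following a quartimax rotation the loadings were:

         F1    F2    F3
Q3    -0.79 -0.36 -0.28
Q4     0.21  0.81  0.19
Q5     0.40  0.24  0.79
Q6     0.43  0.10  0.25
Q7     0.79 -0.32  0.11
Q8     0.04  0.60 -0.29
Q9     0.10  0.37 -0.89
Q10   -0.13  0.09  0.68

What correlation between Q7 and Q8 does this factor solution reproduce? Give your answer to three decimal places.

-0.192

r̂ = Σ λ_i·λ_j across factors = (0.79)(0.04) + (-0.32)(0.60) + (0.11)(-0.29)
  = +0.0316 -0.1920 -0.0319 = -0.1923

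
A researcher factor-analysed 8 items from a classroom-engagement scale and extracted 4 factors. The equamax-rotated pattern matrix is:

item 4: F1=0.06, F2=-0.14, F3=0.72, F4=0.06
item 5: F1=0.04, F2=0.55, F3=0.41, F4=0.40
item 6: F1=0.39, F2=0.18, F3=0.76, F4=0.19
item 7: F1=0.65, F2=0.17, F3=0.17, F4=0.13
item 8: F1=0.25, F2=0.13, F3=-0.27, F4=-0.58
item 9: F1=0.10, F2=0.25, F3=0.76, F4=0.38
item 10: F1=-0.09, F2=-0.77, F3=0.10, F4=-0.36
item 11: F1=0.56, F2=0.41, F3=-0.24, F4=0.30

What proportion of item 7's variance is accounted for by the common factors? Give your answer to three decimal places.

0.497

h² = 0.65² + 0.17² + 0.17² + 0.13² = 0.4225 + 0.0289 + 0.0289 + 0.0169 = 0.4972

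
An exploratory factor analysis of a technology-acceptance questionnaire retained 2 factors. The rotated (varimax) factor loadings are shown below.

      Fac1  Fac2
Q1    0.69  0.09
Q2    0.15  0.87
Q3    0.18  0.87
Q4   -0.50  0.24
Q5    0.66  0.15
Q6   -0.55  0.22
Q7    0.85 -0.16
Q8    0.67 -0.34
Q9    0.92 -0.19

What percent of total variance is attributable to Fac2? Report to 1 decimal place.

SS loadings for Fac2 = 0.09² + 0.87² + 0.87² + 0.24² + 0.15² + 0.22² + (-0.16)² + (-0.34)² + (-0.19)² = 1.8277
With 9 standardized items, total variance = 9. Proportion = 1.8277/9 = 0.2031 → 20.31%.

20.3%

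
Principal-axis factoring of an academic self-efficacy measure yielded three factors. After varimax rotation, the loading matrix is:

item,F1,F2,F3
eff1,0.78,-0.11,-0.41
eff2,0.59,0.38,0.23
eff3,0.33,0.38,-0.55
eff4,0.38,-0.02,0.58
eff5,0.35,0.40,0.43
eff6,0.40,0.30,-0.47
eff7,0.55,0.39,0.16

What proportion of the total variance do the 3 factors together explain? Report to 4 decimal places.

0.5414

Communalities: 0.7886, 0.5454, 0.5558, 0.4812, 0.4674, 0.4709, 0.4802; Σh² = 3.7895.
Total variance with 7 standardized items is 7, so the solution explains 3.7895/7 = 0.5414.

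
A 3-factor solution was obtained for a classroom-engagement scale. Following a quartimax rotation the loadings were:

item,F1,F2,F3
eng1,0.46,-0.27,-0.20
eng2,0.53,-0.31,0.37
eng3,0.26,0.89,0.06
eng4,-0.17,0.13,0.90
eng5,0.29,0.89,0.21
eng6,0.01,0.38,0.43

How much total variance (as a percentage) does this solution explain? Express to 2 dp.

SS loadings by factor: 0.6732, 1.9145, 1.2195; total = 3.8072.
Total variance with 6 standardized items is 6, so the solution explains 3.8072/6 = 0.6345 = 63.45%.

63.45%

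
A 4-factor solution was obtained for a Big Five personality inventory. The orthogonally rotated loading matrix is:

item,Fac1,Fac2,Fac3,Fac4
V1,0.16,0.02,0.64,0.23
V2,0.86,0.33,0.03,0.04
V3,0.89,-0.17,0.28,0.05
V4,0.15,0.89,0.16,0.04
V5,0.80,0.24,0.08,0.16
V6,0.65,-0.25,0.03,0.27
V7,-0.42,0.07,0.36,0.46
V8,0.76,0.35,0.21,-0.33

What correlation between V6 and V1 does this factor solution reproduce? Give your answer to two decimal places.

0.18

r̂ = Σ λ_i·λ_j across factors = (0.65)(0.16) + (-0.25)(0.02) + (0.03)(0.64) + (0.27)(0.23)
  = +0.1040 -0.0050 +0.0192 +0.0621 = 0.1803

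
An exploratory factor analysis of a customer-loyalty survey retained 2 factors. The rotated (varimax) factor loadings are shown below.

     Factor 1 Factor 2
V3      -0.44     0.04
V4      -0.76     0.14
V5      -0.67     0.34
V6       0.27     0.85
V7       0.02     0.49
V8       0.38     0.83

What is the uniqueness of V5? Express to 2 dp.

0.44

h² = (-0.67)² + 0.34² = 0.4489 + 0.1156 = 0.5645
Uniqueness u² = 1 − h² = 1 − 0.5645 = 0.4355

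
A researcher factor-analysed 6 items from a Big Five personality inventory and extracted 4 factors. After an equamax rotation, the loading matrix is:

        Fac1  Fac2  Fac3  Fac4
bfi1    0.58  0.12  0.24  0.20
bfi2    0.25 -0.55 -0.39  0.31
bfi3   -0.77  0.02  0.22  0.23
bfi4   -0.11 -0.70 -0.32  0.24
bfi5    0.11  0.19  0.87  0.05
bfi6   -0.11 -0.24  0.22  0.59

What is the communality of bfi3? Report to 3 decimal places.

0.695

h² = (-0.77)² + 0.02² + 0.22² + 0.23² = 0.5929 + 0.0004 + 0.0484 + 0.0529 = 0.6946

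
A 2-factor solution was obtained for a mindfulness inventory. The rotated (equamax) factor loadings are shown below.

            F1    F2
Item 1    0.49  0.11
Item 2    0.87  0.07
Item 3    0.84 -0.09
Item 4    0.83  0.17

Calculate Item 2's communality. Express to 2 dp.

h² = 0.87² + 0.07² = 0.7569 + 0.0049 = 0.7618

0.76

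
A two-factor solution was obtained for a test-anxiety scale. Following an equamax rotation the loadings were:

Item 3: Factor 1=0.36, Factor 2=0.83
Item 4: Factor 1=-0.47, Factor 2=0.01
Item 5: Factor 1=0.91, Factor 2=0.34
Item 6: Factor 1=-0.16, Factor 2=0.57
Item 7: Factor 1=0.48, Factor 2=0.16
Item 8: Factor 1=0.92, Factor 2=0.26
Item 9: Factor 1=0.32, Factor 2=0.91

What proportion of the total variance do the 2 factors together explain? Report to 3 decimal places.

0.633

SS loadings by factor: 2.3834, 2.0508; total = 4.4342.
Total variance with 7 standardized items is 7, so the solution explains 4.4342/7 = 0.6335.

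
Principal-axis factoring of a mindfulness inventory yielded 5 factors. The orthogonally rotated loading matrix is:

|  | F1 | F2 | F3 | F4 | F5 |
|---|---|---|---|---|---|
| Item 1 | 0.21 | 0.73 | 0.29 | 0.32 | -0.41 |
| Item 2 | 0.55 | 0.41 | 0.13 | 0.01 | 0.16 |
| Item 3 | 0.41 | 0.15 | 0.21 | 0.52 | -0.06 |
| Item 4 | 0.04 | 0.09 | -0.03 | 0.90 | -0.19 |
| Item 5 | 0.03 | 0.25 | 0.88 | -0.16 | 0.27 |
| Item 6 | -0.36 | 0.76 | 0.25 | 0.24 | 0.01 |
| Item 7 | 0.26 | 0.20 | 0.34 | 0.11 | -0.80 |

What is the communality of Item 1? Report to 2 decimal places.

h² = 0.21² + 0.73² + 0.29² + 0.32² + (-0.41)² = 0.0441 + 0.5329 + 0.0841 + 0.1024 + 0.1681 = 0.9316

0.93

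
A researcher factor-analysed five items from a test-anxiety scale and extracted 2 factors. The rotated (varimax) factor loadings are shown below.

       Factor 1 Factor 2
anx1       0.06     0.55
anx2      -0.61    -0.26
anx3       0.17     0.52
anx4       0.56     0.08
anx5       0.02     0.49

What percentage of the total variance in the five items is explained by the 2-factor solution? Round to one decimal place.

Communalities: 0.3061, 0.4397, 0.2993, 0.3200, 0.2405; Σh² = 1.6056.
Total variance with 5 standardized items is 5, so the solution explains 1.6056/5 = 0.3211 = 32.11%.

32.1%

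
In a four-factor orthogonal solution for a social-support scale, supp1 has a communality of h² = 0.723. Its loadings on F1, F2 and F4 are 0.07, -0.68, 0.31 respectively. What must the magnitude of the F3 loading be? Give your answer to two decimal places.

Under orthogonal rotation h² = Σλ², so λ_F3² = h² − (0.5634) = 0.723 − 0.5634 = 0.1596.
|λ| = √0.1596 = 0.3995.

0.40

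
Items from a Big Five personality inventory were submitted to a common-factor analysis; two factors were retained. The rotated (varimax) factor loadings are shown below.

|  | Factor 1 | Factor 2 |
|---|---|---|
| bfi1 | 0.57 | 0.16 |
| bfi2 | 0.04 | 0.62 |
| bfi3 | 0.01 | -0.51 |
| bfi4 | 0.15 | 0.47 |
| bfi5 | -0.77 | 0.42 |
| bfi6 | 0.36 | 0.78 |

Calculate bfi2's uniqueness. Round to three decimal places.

h² = 0.04² + 0.62² = 0.0016 + 0.3844 = 0.3860
Uniqueness u² = 1 − h² = 1 − 0.3860 = 0.6140

0.614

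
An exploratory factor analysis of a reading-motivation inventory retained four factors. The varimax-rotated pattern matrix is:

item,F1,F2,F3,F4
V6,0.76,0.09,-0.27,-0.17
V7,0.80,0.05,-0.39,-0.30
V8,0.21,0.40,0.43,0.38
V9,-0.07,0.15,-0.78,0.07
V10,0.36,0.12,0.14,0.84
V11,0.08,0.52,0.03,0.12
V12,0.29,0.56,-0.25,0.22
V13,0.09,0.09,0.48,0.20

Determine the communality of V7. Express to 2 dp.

0.88

h² = 0.80² + 0.05² + (-0.39)² + (-0.30)² = 0.6400 + 0.0025 + 0.1521 + 0.0900 = 0.8846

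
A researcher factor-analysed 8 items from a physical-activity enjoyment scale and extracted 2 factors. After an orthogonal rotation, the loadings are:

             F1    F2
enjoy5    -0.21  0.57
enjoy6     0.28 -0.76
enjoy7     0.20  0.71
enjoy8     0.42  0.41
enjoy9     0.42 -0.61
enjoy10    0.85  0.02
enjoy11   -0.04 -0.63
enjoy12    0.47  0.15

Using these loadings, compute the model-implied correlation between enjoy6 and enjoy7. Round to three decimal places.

-0.484

r̂ = Σ λ_i·λ_j across factors = (0.28)(0.20) + (-0.76)(0.71)
  = +0.0560 -0.5396 = -0.4836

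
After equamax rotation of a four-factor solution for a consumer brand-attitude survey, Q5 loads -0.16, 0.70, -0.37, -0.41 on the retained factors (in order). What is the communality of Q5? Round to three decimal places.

h² = (-0.16)² + 0.70² + (-0.37)² + (-0.41)² = 0.0256 + 0.4900 + 0.1369 + 0.1681 = 0.8206

0.821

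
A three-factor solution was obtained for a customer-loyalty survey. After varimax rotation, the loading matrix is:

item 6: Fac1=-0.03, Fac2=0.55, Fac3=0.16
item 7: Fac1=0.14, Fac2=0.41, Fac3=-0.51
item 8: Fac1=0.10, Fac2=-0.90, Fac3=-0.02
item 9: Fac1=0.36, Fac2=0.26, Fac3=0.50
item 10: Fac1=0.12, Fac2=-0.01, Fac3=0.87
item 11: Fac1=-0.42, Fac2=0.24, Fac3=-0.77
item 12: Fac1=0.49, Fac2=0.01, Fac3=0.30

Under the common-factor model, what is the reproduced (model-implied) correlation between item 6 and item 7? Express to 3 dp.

r̂ = Σ λ_i·λ_j across factors = (-0.03)(0.14) + (0.55)(0.41) + (0.16)(-0.51)
  = -0.0042 +0.2255 -0.0816 = 0.1397

0.140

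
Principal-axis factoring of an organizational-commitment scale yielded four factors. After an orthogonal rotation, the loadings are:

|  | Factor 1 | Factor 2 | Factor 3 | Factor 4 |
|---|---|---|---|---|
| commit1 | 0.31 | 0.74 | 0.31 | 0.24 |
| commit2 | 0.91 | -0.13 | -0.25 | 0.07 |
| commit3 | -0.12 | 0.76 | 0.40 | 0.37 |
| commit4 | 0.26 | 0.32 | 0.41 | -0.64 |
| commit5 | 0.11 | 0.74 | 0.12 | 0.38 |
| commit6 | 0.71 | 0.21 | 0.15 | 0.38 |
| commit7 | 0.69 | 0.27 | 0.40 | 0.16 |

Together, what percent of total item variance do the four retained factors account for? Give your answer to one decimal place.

Communalities: 0.7974, 0.9124, 0.8889, 0.7477, 0.7185, 0.7151, 0.7346; Σh² = 5.5146.
Total variance with 7 standardized items is 7, so the solution explains 5.5146/7 = 0.7878 = 78.78%.

78.8%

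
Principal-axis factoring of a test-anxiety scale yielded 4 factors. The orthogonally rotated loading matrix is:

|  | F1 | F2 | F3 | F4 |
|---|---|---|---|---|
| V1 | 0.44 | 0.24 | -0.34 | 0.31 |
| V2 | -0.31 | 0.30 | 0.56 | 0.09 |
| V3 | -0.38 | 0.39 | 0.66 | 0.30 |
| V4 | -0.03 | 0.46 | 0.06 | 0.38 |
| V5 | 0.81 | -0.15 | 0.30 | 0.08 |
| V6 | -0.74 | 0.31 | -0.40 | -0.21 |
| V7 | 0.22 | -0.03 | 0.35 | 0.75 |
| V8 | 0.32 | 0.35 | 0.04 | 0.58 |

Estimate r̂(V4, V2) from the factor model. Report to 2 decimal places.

r̂ = Σ λ_i·λ_j across factors = (-0.03)(-0.31) + (0.46)(0.30) + (0.06)(0.56) + (0.38)(0.09)
  = +0.0093 +0.1380 +0.0336 +0.0342 = 0.2151

0.22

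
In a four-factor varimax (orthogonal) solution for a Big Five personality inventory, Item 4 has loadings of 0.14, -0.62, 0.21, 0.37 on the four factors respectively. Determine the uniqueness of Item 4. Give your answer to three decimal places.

0.415

h² = 0.14² + (-0.62)² + 0.21² + 0.37² = 0.0196 + 0.3844 + 0.0441 + 0.1369 = 0.5850
Uniqueness u² = 1 − h² = 1 − 0.5850 = 0.4150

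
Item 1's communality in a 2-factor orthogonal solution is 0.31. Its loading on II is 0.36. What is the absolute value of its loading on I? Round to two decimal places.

0.42

Under orthogonal rotation h² = Σλ², so λ_I² = h² − (0.1296) = 0.31 − 0.1296 = 0.1804.
|λ| = √0.1804 = 0.4247.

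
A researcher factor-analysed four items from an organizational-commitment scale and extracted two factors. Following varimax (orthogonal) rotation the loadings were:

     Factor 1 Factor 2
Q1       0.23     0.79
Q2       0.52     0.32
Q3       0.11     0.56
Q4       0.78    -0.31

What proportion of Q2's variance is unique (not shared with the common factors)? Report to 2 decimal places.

h² = 0.52² + 0.32² = 0.2704 + 0.1024 = 0.3728
Uniqueness u² = 1 − h² = 1 − 0.3728 = 0.6272

0.63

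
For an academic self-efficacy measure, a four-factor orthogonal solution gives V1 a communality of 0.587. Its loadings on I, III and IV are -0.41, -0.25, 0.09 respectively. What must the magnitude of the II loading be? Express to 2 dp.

Under orthogonal rotation h² = Σλ², so λ_II² = h² − (0.2387) = 0.587 − 0.2387 = 0.3483.
|λ| = √0.3483 = 0.5902.

0.59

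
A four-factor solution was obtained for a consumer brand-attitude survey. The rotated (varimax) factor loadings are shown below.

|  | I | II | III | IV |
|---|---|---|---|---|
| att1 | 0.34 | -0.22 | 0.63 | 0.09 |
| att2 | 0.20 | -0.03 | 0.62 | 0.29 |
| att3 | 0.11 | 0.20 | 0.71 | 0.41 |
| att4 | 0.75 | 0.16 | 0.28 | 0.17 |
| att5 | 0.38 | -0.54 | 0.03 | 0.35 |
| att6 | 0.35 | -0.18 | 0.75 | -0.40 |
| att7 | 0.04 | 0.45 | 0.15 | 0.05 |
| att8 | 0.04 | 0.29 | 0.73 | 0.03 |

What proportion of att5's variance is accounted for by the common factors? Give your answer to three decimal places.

0.559

h² = 0.38² + (-0.54)² + 0.03² + 0.35² = 0.1444 + 0.2916 + 0.0009 + 0.1225 = 0.5594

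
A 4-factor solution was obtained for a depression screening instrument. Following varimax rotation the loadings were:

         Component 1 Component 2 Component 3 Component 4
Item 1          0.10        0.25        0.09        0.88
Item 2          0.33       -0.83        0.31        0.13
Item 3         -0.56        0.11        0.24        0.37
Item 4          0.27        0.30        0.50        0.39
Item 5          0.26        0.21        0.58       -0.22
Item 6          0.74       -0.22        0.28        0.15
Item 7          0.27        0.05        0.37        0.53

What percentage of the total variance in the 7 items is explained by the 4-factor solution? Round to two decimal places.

64.82%

Communalities: 0.8550, 0.9108, 0.5202, 0.5650, 0.4965, 0.6969, 0.4932; Σh² = 4.5376.
Total variance with 7 standardized items is 7, so the solution explains 4.5376/7 = 0.6482 = 64.82%.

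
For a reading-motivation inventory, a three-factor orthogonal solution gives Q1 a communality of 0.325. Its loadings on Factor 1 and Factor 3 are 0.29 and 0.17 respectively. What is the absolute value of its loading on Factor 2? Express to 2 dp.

0.46

Under orthogonal rotation h² = Σλ², so λ_Factor 2² = h² − (0.1130) = 0.325 − 0.1130 = 0.2120.
|λ| = √0.2120 = 0.4604.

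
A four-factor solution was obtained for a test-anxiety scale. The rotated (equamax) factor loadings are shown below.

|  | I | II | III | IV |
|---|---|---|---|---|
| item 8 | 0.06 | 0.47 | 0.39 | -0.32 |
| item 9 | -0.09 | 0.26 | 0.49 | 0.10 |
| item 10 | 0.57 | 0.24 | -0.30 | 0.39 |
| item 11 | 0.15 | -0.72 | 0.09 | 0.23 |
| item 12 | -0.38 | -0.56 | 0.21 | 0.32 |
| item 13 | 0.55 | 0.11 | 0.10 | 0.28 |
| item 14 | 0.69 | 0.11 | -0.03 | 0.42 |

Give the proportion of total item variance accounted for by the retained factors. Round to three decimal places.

0.529

SS loadings by factor: 1.2821, 1.2023, 0.5453, 0.6746; total = 3.7043.
Total variance with 7 standardized items is 7, so the solution explains 3.7043/7 = 0.5292.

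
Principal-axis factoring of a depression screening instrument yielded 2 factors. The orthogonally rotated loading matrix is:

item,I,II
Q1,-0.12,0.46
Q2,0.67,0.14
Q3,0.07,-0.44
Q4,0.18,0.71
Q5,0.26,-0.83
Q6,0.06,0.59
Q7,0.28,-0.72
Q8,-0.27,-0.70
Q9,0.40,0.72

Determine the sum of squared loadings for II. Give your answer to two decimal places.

3.49

SS loadings for II = 0.46² + 0.14² + (-0.44)² + 0.71² + (-0.83)² + 0.59² + (-0.72)² + (-0.70)² + 0.72² = 0.2116 + 0.0196 + 0.1936 + 0.5041 + 0.6889 + 0.3481 + 0.5184 + 0.4900 + 0.5184 = 3.4927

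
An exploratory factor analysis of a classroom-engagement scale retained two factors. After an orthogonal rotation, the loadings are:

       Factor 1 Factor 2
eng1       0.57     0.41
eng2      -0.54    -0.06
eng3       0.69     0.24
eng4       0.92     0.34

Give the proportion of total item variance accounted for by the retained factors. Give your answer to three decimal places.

SS loadings by factor: 1.9390, 0.3449; total = 2.2839.
Total variance with 4 standardized items is 4, so the solution explains 2.2839/4 = 0.5710.

0.571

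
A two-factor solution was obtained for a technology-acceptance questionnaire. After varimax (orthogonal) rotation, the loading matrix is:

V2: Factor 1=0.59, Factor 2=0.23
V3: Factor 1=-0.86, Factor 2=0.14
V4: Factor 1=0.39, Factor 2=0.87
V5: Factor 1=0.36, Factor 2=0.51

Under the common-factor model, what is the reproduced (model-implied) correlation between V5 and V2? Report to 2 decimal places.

r̂ = Σ λ_i·λ_j across factors = (0.36)(0.59) + (0.51)(0.23)
  = +0.2124 +0.1173 = 0.3297

0.33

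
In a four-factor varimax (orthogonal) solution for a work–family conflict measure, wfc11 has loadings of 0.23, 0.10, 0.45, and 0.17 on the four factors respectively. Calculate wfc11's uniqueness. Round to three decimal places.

0.706

h² = 0.23² + 0.10² + 0.45² + 0.17² = 0.0529 + 0.0100 + 0.2025 + 0.0289 = 0.2943
Uniqueness u² = 1 − h² = 1 − 0.2943 = 0.7057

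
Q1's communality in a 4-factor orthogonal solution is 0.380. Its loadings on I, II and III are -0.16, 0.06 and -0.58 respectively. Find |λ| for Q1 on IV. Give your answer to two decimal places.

0.12

Under orthogonal rotation h² = Σλ², so λ_IV² = h² − (0.3656) = 0.380 − 0.3656 = 0.0144.
|λ| = √0.0144 = 0.1200.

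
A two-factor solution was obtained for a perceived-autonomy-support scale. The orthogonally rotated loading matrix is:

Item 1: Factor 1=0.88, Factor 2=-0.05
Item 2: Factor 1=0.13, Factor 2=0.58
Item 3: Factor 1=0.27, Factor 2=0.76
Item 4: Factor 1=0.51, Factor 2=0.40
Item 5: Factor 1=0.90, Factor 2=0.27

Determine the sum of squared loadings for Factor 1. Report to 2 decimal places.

1.93

SS loadings for Factor 1 = 0.88² + 0.13² + 0.27² + 0.51² + 0.90² = 0.7744 + 0.0169 + 0.0729 + 0.2601 + 0.8100 = 1.9343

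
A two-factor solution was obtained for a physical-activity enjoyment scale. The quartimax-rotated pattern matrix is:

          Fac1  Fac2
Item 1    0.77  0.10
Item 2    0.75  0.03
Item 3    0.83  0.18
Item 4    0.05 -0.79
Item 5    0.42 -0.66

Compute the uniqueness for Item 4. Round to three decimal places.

h² = 0.05² + (-0.79)² = 0.0025 + 0.6241 = 0.6266
Uniqueness u² = 1 − h² = 1 − 0.6266 = 0.3734

0.373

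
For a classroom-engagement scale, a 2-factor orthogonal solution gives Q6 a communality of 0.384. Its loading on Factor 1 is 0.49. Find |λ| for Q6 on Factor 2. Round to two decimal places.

0.38

Under orthogonal rotation h² = Σλ², so λ_Factor 2² = h² − (0.2401) = 0.384 − 0.2401 = 0.1439.
|λ| = √0.1439 = 0.3793.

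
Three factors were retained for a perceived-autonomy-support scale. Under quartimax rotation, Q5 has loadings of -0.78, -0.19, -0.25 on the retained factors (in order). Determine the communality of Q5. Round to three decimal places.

0.707

h² = (-0.78)² + (-0.19)² + (-0.25)² = 0.6084 + 0.0361 + 0.0625 = 0.7070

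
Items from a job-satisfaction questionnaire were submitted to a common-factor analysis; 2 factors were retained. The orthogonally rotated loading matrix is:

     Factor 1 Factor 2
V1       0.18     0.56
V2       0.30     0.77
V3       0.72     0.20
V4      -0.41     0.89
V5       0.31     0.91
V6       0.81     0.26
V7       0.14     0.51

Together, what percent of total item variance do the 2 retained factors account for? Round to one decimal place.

SS loadings by factor: 1.5807, 2.8944; total = 4.4751.
Total variance with 7 standardized items is 7, so the solution explains 4.4751/7 = 0.6393 = 63.93%.

63.9%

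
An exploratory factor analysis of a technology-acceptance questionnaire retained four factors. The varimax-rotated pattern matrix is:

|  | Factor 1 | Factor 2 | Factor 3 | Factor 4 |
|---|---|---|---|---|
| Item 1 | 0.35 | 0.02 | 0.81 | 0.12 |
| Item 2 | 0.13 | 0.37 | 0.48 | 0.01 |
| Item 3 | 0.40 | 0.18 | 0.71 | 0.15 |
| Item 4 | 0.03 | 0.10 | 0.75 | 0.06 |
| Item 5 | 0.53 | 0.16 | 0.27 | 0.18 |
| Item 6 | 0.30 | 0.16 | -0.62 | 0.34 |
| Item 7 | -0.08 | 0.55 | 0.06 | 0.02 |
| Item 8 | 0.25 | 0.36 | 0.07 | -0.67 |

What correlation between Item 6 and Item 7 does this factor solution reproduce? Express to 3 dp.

0.034

r̂ = Σ λ_i·λ_j across factors = (0.30)(-0.08) + (0.16)(0.55) + (-0.62)(0.06) + (0.34)(0.02)
  = -0.0240 +0.0880 -0.0372 +0.0068 = 0.0336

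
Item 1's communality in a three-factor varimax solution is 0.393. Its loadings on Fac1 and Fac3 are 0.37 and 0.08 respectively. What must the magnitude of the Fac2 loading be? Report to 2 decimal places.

Under orthogonal rotation h² = Σλ², so λ_Fac2² = h² − (0.1433) = 0.393 − 0.1433 = 0.2497.
|λ| = √0.2497 = 0.4997.

0.50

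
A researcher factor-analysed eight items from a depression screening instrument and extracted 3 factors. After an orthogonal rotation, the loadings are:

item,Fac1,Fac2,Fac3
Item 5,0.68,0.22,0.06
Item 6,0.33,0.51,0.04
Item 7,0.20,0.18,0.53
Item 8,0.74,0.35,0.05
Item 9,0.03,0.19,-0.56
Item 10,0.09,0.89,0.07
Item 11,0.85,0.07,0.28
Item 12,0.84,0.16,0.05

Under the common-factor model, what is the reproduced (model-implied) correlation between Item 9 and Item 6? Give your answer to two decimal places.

r̂ = Σ λ_i·λ_j across factors = (0.03)(0.33) + (0.19)(0.51) + (-0.56)(0.04)
  = +0.0099 +0.0969 -0.0224 = 0.0844

0.08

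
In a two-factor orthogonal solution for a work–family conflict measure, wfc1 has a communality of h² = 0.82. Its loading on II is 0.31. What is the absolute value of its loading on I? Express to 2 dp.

0.85

Under orthogonal rotation h² = Σλ², so λ_I² = h² − (0.0961) = 0.82 − 0.0961 = 0.7239.
|λ| = √0.7239 = 0.8508.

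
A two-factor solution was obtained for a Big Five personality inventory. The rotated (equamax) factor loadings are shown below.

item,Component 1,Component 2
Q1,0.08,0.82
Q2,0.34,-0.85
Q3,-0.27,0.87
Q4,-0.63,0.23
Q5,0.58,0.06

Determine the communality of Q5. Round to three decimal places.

h² = 0.58² + 0.06² = 0.3364 + 0.0036 = 0.3400

0.340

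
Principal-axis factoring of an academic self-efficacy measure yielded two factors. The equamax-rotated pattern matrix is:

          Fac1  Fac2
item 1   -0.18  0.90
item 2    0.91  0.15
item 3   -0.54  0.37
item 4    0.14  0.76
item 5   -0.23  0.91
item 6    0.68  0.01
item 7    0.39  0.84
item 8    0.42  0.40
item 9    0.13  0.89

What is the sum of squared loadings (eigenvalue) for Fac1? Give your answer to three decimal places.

SS loadings for Fac1 = (-0.18)² + 0.91² + (-0.54)² + 0.14² + (-0.23)² + 0.68² + 0.39² + 0.42² + 0.13² = 0.0324 + 0.8281 + 0.2916 + 0.0196 + 0.0529 + 0.4624 + 0.1521 + 0.1764 + 0.0169 = 2.0324

2.032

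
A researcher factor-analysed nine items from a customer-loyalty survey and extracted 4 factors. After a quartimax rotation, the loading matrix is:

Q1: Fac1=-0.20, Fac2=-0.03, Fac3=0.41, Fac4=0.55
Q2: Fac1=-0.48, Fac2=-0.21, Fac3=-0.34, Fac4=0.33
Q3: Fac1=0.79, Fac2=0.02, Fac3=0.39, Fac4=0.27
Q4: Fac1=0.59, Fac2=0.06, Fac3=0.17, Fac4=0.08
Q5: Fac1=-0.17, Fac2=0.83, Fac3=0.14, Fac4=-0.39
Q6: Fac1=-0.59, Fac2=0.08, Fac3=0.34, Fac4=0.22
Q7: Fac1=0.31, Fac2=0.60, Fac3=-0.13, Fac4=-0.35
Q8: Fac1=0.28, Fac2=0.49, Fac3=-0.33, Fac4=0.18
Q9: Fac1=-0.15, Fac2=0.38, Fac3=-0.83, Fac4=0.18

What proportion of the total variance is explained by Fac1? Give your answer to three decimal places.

SS loadings for Fac1 = (-0.20)² + (-0.48)² + 0.79² + 0.59² + (-0.17)² + (-0.59)² + 0.31² + 0.28² + (-0.15)² = 1.8166
Proportion of variance = 1.8166 / 9 = 0.2018.

0.202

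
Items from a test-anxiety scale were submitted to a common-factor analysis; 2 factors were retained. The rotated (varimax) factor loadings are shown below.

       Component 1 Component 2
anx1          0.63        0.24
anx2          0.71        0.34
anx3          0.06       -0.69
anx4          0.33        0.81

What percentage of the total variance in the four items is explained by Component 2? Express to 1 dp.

SS loadings for Component 2 = 0.24² + 0.34² + (-0.69)² + 0.81² = 1.3054
With 4 standardized items, total variance = 4. Proportion = 1.3054/4 = 0.3264 → 32.64%.

32.6%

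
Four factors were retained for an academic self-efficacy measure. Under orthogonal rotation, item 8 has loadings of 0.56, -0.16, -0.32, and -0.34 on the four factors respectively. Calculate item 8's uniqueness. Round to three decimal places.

0.443

h² = 0.56² + (-0.16)² + (-0.32)² + (-0.34)² = 0.3136 + 0.0256 + 0.1024 + 0.1156 = 0.5572
Uniqueness u² = 1 − h² = 1 − 0.5572 = 0.4428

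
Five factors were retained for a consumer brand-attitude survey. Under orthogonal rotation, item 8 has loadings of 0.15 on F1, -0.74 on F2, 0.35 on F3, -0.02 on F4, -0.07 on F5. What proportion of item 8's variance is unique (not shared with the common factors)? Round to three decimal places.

h² = 0.15² + (-0.74)² + 0.35² + (-0.02)² + (-0.07)² = 0.0225 + 0.5476 + 0.1225 + 0.0004 + 0.0049 = 0.6979
Uniqueness u² = 1 − h² = 1 − 0.6979 = 0.3021

0.302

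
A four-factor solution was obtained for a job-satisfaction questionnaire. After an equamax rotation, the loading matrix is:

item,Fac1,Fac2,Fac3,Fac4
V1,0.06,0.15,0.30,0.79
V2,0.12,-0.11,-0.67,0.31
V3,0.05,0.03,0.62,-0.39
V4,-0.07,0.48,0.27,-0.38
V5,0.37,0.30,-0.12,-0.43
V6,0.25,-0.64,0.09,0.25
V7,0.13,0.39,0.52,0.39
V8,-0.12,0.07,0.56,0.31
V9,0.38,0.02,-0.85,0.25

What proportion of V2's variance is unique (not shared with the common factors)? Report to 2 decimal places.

0.43

h² = 0.12² + (-0.11)² + (-0.67)² + 0.31² = 0.0144 + 0.0121 + 0.4489 + 0.0961 = 0.5715
Uniqueness u² = 1 − h² = 1 − 0.5715 = 0.4285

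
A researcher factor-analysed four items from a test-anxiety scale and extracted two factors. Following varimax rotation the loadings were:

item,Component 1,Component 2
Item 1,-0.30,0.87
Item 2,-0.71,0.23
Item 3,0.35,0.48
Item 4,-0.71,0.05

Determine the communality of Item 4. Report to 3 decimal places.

0.507

h² = (-0.71)² + 0.05² = 0.5041 + 0.0025 = 0.5066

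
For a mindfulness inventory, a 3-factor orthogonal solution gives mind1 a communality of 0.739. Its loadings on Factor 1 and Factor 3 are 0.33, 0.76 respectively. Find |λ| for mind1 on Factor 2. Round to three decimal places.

Under orthogonal rotation h² = Σλ², so λ_Factor 2² = h² − (0.6865) = 0.739 − 0.6865 = 0.0525.
|λ| = √0.0525 = 0.2291.

0.229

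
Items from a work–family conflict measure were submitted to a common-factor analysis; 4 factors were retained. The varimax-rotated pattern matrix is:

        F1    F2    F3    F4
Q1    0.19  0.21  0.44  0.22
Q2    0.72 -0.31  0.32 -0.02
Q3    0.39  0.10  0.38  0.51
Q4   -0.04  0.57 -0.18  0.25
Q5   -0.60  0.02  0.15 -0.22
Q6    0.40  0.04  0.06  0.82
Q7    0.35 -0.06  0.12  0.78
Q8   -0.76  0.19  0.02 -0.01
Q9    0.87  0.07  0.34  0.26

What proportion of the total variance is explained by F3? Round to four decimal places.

SS loadings for F3 = 0.44² + 0.32² + 0.38² + (-0.18)² + 0.15² + 0.06² + 0.12² + 0.02² + 0.34² = 0.6293
Proportion of variance = 0.6293 / 9 = 0.0699.

0.0699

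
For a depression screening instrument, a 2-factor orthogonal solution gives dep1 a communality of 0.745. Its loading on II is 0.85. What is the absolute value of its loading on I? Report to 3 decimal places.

0.150

Under orthogonal rotation h² = Σλ², so λ_I² = h² − (0.7225) = 0.745 − 0.7225 = 0.0225.
|λ| = √0.0225 = 0.1500.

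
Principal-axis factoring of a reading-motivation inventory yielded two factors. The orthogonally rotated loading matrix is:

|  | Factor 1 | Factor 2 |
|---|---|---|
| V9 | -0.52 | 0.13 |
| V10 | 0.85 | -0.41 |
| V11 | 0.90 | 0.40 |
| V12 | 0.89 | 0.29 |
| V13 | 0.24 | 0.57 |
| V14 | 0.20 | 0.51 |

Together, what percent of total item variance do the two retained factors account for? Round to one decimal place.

Communalities: 0.2873, 0.8906, 0.9700, 0.8762, 0.3825, 0.3001; Σh² = 3.7067.
Total variance with 6 standardized items is 6, so the solution explains 3.7067/6 = 0.6178 = 61.78%.

61.8%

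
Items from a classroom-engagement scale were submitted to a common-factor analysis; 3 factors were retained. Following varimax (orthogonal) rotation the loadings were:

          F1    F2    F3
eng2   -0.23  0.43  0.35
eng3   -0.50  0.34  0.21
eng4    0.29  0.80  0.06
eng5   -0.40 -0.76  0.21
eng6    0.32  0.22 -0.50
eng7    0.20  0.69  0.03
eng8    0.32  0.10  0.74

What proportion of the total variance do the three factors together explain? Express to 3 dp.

SS loadings by factor: 0.7918, 2.0526, 1.0128; total = 3.8572.
Total variance with 7 standardized items is 7, so the solution explains 3.8572/7 = 0.5510.

0.551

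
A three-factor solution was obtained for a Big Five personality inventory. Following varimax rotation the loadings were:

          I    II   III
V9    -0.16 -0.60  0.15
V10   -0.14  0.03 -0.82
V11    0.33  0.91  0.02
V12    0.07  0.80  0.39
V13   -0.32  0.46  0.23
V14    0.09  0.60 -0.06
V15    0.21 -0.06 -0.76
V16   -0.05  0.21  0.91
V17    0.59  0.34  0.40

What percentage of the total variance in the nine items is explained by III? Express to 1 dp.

SS loadings for III = 0.15² + (-0.82)² + 0.02² + 0.39² + 0.23² + (-0.06)² + (-0.76)² + 0.91² + 0.40² = 2.4696
With 9 standardized items, total variance = 9. Proportion = 2.4696/9 = 0.2744 → 27.44%.

27.4%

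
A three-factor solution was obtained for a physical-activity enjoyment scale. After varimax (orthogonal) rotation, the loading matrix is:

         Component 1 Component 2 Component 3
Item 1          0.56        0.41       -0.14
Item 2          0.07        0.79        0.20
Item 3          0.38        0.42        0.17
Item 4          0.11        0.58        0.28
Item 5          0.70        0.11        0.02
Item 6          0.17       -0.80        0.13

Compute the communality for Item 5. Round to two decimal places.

0.50

h² = 0.70² + 0.11² + 0.02² = 0.4900 + 0.0121 + 0.0004 = 0.5025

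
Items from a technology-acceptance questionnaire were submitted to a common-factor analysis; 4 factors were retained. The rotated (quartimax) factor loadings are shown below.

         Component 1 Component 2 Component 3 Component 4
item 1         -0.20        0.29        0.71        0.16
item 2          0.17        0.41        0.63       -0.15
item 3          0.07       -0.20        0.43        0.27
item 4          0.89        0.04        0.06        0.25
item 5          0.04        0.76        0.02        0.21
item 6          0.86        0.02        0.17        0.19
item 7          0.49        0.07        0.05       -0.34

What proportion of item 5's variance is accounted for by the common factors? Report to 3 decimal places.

0.624

h² = 0.04² + 0.76² + 0.02² + 0.21² = 0.0016 + 0.5776 + 0.0004 + 0.0441 = 0.6237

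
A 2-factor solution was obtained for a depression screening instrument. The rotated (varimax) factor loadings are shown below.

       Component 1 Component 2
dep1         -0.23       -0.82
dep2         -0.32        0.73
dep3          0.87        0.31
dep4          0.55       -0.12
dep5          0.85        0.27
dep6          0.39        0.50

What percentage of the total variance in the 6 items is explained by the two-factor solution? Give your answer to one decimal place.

SS loadings by factor: 2.0893, 1.6387; total = 3.7280.
Total variance with 6 standardized items is 6, so the solution explains 3.7280/6 = 0.6213 = 62.13%.

62.1%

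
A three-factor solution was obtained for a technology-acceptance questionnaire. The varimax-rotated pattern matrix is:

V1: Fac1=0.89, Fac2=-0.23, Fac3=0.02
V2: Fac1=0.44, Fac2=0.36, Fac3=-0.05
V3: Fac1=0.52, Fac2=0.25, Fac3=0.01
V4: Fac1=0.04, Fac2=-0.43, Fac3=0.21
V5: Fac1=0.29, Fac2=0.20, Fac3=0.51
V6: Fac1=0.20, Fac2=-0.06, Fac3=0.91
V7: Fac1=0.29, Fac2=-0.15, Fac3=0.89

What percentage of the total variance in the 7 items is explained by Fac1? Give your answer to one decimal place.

SS loadings for Fac1 = 0.89² + 0.44² + 0.52² + 0.04² + 0.29² + 0.20² + 0.29² = 1.4659
With 7 standardized items, total variance = 7. Proportion = 1.4659/7 = 0.2094 → 20.94%.

20.9%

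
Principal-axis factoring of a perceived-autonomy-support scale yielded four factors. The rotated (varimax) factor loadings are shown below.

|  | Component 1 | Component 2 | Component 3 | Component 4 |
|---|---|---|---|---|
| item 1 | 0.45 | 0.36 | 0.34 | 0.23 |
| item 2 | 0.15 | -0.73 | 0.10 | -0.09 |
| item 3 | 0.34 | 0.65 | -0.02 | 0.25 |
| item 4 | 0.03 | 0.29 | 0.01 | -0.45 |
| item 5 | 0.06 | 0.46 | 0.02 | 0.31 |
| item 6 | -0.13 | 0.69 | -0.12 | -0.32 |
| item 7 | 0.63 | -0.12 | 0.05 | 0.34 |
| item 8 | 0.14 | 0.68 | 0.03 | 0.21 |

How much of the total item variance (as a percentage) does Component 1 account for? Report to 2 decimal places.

9.73%

SS loadings for Component 1 = 0.45² + 0.15² + 0.34² + 0.03² + 0.06² + (-0.13)² + 0.63² + 0.14² = 0.7785
With 8 standardized items, total variance = 8. Proportion = 0.7785/8 = 0.0973 → 9.73%.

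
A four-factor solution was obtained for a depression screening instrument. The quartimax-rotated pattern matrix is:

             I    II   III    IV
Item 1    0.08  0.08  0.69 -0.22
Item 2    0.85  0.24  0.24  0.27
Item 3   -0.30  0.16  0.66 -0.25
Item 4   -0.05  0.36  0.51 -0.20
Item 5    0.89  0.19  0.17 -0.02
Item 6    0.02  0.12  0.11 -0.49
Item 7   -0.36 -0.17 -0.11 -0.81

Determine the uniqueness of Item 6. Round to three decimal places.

0.733

h² = 0.02² + 0.12² + 0.11² + (-0.49)² = 0.0004 + 0.0144 + 0.0121 + 0.2401 = 0.2670
Uniqueness u² = 1 − h² = 1 − 0.2670 = 0.7330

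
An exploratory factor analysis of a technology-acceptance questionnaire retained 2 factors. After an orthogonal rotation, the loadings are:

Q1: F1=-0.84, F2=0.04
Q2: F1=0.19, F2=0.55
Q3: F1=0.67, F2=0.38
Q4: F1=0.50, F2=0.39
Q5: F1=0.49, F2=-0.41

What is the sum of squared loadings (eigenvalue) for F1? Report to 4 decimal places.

SS loadings for F1 = (-0.84)² + 0.19² + 0.67² + 0.50² + 0.49² = 0.7056 + 0.0361 + 0.4489 + 0.2500 + 0.2401 = 1.6807

1.6807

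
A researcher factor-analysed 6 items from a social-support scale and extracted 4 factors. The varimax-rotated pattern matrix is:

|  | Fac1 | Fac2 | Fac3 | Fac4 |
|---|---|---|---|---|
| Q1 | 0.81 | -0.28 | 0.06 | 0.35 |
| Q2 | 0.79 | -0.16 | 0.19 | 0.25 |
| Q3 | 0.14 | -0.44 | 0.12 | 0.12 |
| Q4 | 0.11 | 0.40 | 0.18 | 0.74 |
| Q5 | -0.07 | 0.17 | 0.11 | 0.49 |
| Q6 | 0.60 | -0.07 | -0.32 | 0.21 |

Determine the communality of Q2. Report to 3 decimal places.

h² = 0.79² + (-0.16)² + 0.19² + 0.25² = 0.6241 + 0.0256 + 0.0361 + 0.0625 = 0.7483

0.748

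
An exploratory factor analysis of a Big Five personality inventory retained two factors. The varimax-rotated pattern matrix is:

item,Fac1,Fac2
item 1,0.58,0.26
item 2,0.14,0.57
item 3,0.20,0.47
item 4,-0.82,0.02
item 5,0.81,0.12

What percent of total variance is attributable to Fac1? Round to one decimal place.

34.5%

SS loadings for Fac1 = 0.58² + 0.14² + 0.20² + (-0.82)² + 0.81² = 1.7245
With 5 standardized items, total variance = 5. Proportion = 1.7245/5 = 0.3449 → 34.49%.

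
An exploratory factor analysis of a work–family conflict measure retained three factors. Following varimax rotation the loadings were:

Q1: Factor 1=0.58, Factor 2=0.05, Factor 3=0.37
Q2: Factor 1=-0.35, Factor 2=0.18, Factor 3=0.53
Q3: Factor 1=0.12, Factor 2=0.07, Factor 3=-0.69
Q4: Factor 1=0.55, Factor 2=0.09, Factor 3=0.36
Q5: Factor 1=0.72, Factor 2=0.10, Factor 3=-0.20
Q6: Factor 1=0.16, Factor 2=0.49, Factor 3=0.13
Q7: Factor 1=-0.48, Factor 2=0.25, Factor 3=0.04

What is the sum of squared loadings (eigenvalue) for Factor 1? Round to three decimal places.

1.550

SS loadings for Factor 1 = 0.58² + (-0.35)² + 0.12² + 0.55² + 0.72² + 0.16² + (-0.48)² = 0.3364 + 0.1225 + 0.0144 + 0.3025 + 0.5184 + 0.0256 + 0.2304 = 1.5502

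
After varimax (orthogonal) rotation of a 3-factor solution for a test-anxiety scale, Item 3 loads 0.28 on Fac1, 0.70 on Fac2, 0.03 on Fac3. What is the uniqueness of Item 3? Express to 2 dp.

0.43

h² = 0.28² + 0.70² + 0.03² = 0.0784 + 0.4900 + 0.0009 = 0.5693
Uniqueness u² = 1 − h² = 1 − 0.5693 = 0.4307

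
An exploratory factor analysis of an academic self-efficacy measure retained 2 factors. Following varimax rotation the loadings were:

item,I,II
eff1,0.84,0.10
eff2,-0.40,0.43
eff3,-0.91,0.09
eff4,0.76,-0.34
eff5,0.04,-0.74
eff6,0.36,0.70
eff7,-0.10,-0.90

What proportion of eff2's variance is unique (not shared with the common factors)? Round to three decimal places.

0.655

h² = (-0.40)² + 0.43² = 0.1600 + 0.1849 = 0.3449
Uniqueness u² = 1 − h² = 1 − 0.3449 = 0.6551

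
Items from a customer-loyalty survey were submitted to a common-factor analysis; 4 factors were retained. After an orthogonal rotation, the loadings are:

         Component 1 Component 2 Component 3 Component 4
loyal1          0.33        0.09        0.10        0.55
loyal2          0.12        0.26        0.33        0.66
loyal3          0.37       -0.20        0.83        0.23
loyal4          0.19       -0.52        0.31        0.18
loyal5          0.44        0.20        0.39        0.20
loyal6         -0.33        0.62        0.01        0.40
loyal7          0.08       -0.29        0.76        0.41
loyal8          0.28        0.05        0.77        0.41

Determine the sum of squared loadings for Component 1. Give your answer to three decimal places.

SS loadings for Component 1 = 0.33² + 0.12² + 0.37² + 0.19² + 0.44² + (-0.33)² + 0.08² + 0.28² = 0.1089 + 0.0144 + 0.1369 + 0.0361 + 0.1936 + 0.1089 + 0.0064 + 0.0784 = 0.6836

0.684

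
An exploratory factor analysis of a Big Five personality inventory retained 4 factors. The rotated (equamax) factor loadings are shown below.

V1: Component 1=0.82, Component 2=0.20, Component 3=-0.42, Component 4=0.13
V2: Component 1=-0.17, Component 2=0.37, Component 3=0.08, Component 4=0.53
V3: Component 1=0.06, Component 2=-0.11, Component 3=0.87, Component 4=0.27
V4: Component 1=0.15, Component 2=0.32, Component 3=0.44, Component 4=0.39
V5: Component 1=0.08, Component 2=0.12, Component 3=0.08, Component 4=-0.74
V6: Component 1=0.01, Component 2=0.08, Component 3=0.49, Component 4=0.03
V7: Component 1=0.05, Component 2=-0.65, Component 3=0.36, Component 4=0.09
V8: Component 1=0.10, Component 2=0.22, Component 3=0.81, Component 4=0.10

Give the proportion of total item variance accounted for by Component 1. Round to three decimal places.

0.093

SS loadings for Component 1 = 0.82² + (-0.17)² + 0.06² + 0.15² + 0.08² + 0.01² + 0.05² + 0.10² = 0.7464
Proportion of variance = 0.7464 / 8 = 0.0933.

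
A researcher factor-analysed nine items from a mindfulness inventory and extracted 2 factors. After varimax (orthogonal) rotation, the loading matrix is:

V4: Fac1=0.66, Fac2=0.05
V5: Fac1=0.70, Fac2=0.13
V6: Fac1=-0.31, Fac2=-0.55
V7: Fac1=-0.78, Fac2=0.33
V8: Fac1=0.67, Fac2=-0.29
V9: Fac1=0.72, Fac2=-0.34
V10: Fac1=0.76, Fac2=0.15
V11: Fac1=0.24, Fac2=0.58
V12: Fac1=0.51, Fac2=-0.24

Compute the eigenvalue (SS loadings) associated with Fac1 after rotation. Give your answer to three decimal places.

SS loadings for Fac1 = 0.66² + 0.70² + (-0.31)² + (-0.78)² + 0.67² + 0.72² + 0.76² + 0.24² + 0.51² = 0.4356 + 0.4900 + 0.0961 + 0.6084 + 0.4489 + 0.5184 + 0.5776 + 0.0576 + 0.2601 = 3.4927

3.493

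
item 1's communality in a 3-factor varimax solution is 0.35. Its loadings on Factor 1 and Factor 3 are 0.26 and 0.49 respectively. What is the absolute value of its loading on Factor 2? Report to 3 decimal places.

0.206

Under orthogonal rotation h² = Σλ², so λ_Factor 2² = h² − (0.3077) = 0.35 − 0.3077 = 0.0423.
|λ| = √0.0423 = 0.2057.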